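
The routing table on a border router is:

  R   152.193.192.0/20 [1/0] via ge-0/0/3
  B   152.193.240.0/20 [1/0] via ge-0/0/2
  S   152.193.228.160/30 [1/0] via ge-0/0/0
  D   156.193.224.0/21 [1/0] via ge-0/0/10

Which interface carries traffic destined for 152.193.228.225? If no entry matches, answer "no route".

No entry's prefix contains 152.193.228.225; there is no default route.

no route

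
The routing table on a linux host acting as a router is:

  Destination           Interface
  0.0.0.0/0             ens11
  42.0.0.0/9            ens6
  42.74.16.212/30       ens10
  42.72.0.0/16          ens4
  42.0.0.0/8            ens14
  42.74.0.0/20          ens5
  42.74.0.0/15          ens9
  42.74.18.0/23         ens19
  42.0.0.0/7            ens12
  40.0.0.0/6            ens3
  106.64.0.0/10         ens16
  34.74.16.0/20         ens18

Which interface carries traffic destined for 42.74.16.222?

Routes whose prefix contains 42.74.16.222:
  0.0.0.0/0 (default, matches everything) -> ens11
  40.0.0.0/6 (40.0.0.0 - 43.255.255.255) -> ens3
  42.0.0.0/7 (42.0.0.0 - 43.255.255.255) -> ens12
  42.0.0.0/8 (42.0.0.0 - 42.255.255.255) -> ens14
  42.0.0.0/9 (42.0.0.0 - 42.127.255.255) -> ens6
  42.74.0.0/15 (42.74.0.0 - 42.75.255.255) -> ens9
More-specific entries that do NOT match:
  42.74.16.212/30 (42.74.16.212 - 42.74.16.215) does not contain 42.74.16.222
  42.74.18.0/23 (42.74.18.0 - 42.74.19.255) does not contain 42.74.16.222
  42.74.0.0/20 (42.74.0.0 - 42.74.15.255) does not contain 42.74.16.222
  34.74.16.0/20 (34.74.16.0 - 34.74.31.255) does not contain 42.74.16.222
  42.72.0.0/16 (42.72.0.0 - 42.72.255.255) does not contain 42.74.16.222
Longest matching prefix is /15 -> interface ens9.

ens9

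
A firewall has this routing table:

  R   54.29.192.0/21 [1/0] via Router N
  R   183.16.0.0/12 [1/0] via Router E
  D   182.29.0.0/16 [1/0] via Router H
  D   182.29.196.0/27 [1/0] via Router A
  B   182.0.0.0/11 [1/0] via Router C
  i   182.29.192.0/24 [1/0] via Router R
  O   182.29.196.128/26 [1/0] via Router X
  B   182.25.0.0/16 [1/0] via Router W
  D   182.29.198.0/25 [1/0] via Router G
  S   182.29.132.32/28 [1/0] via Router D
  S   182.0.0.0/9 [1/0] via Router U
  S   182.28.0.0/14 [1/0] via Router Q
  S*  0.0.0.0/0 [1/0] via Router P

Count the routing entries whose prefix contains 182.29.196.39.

5

Prefixes containing 182.29.196.39:
  0.0.0.0/0 (default, matches everything)
  182.0.0.0/9 (182.0.0.0 - 182.127.255.255)
  182.0.0.0/11 (182.0.0.0 - 182.31.255.255)
  182.28.0.0/14 (182.28.0.0 - 182.31.255.255)
  182.29.0.0/16 (182.29.0.0 - 182.29.255.255)
Total matching entries: 5.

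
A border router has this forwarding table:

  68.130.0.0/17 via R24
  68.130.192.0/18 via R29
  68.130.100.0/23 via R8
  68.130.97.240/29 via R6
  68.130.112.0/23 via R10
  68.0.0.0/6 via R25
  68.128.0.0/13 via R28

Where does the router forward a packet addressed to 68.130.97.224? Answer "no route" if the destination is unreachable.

Routes whose prefix contains 68.130.97.224:
  68.0.0.0/6 (68.0.0.0 - 71.255.255.255) -> R25
  68.128.0.0/13 (68.128.0.0 - 68.135.255.255) -> R28
  68.130.0.0/17 (68.130.0.0 - 68.130.127.255) -> R24
More-specific entries that do NOT match:
  68.130.97.240/29 (68.130.97.240 - 68.130.97.247) does not contain 68.130.97.224
  68.130.100.0/23 (68.130.100.0 - 68.130.101.255) does not contain 68.130.97.224
  68.130.112.0/23 (68.130.112.0 - 68.130.113.255) does not contain 68.130.97.224
  68.130.192.0/18 (68.130.192.0 - 68.130.255.255) does not contain 68.130.97.224
Longest matching prefix is /17 -> next hop R24.

R24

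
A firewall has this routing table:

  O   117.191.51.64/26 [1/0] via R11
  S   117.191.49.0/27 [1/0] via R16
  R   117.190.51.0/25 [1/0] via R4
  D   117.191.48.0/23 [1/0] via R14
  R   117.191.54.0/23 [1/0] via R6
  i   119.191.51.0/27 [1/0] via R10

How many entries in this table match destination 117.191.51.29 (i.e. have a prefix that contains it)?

No listed prefix contains 117.191.51.29.
Total matching entries: 0.

0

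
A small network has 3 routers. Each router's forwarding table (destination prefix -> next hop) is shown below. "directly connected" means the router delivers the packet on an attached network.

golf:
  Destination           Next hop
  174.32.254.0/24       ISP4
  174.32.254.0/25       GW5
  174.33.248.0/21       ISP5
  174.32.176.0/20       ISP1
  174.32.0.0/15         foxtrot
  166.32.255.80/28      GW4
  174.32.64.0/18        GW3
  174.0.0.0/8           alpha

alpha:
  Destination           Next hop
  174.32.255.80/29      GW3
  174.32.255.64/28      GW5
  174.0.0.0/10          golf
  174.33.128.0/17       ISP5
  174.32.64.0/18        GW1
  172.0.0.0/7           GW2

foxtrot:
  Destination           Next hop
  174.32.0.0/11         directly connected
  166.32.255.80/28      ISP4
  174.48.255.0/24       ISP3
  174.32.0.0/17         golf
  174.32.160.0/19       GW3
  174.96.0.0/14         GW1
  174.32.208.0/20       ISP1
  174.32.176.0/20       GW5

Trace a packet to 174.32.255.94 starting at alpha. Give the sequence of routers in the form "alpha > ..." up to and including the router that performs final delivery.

alpha > golf > foxtrot

At alpha: longest match for 174.32.255.94 is 174.0.0.0/10 -> golf
At golf: longest match for 174.32.255.94 is 174.32.0.0/15 -> foxtrot
At foxtrot: longest match for 174.32.255.94 is 174.32.0.0/11 -> directly connected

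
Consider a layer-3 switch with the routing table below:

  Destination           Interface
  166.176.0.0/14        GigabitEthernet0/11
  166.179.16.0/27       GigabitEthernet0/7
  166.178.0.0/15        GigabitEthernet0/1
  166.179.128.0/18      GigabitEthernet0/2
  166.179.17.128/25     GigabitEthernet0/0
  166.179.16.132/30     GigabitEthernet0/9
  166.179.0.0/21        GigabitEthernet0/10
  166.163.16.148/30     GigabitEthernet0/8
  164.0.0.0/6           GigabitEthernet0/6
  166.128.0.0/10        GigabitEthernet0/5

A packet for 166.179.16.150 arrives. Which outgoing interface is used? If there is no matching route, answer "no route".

GigabitEthernet0/1

Routes whose prefix contains 166.179.16.150:
  164.0.0.0/6 (164.0.0.0 - 167.255.255.255) -> GigabitEthernet0/6
  166.128.0.0/10 (166.128.0.0 - 166.191.255.255) -> GigabitEthernet0/5
  166.176.0.0/14 (166.176.0.0 - 166.179.255.255) -> GigabitEthernet0/11
  166.178.0.0/15 (166.178.0.0 - 166.179.255.255) -> GigabitEthernet0/1
More-specific entries that do NOT match:
  166.179.16.132/30 (166.179.16.132 - 166.179.16.135) does not contain 166.179.16.150
  166.163.16.148/30 (166.163.16.148 - 166.163.16.151) does not contain 166.179.16.150
  166.179.16.0/27 (166.179.16.0 - 166.179.16.31) does not contain 166.179.16.150
  166.179.17.128/25 (166.179.17.128 - 166.179.17.255) does not contain 166.179.16.150
  166.179.0.0/21 (166.179.0.0 - 166.179.7.255) does not contain 166.179.16.150
  166.179.128.0/18 (166.179.128.0 - 166.179.191.255) does not contain 166.179.16.150
Longest matching prefix is /15 -> interface GigabitEthernet0/1.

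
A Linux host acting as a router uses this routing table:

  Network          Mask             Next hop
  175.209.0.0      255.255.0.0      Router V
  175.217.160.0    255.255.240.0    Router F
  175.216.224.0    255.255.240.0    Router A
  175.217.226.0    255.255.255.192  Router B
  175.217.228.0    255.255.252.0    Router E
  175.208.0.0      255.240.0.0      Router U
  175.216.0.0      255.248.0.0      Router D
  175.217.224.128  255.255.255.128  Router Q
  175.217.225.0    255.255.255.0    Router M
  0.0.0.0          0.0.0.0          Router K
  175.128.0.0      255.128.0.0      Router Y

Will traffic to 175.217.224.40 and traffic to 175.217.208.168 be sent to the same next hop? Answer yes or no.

yes

175.217.224.40: longest match 175.216.0.0/13 -> Router D
175.217.208.168: longest match 175.216.0.0/13 -> Router D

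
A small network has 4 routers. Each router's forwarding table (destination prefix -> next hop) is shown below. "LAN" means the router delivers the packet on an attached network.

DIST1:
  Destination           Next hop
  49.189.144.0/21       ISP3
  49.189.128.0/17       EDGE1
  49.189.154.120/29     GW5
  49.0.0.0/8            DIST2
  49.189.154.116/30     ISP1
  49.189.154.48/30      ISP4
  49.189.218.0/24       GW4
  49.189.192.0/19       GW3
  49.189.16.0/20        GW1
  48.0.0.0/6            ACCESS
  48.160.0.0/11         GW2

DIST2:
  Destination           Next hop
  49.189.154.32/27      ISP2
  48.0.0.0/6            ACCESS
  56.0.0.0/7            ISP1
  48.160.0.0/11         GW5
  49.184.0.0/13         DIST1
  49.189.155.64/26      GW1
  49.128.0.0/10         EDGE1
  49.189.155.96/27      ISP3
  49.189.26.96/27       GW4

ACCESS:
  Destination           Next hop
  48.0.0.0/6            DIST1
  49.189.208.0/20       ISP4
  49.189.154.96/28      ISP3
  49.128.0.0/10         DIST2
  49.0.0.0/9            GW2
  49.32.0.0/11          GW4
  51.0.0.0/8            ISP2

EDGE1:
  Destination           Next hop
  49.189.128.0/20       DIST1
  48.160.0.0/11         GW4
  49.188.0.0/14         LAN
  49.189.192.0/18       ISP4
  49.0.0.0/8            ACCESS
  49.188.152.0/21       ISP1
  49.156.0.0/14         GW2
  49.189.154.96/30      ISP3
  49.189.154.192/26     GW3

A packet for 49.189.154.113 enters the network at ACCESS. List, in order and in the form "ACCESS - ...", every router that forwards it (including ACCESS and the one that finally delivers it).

At ACCESS: longest match for 49.189.154.113 is 49.128.0.0/10 -> DIST2
At DIST2: longest match for 49.189.154.113 is 49.184.0.0/13 -> DIST1
At DIST1: longest match for 49.189.154.113 is 49.189.128.0/17 -> EDGE1
At EDGE1: longest match for 49.189.154.113 is 49.188.0.0/14 -> LAN

ACCESS - DIST2 - DIST1 - EDGE1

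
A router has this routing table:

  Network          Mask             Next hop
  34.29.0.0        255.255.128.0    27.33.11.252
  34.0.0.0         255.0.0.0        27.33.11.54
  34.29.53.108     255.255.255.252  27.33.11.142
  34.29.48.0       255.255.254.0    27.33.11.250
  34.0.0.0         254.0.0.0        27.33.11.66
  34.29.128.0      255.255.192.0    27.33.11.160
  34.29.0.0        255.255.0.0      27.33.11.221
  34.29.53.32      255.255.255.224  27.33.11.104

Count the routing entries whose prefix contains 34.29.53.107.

4

Prefixes containing 34.29.53.107:
  34.0.0.0/7 (34.0.0.0 - 35.255.255.255)
  34.0.0.0/8 (34.0.0.0 - 34.255.255.255)
  34.29.0.0/16 (34.29.0.0 - 34.29.255.255)
  34.29.0.0/17 (34.29.0.0 - 34.29.127.255)
Total matching entries: 4.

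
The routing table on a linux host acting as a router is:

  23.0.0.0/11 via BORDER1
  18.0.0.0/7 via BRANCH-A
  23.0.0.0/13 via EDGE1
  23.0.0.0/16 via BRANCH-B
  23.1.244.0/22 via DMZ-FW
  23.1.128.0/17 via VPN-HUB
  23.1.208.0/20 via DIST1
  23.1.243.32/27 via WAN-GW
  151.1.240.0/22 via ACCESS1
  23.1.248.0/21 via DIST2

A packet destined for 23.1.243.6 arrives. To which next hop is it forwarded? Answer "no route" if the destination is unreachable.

VPN-HUB

Routes whose prefix contains 23.1.243.6:
  23.0.0.0/11 (23.0.0.0 - 23.31.255.255) -> BORDER1
  23.0.0.0/13 (23.0.0.0 - 23.7.255.255) -> EDGE1
  23.1.128.0/17 (23.1.128.0 - 23.1.255.255) -> VPN-HUB
More-specific entries that do NOT match:
  23.1.243.32/27 (23.1.243.32 - 23.1.243.63) does not contain 23.1.243.6
  23.1.244.0/22 (23.1.244.0 - 23.1.247.255) does not contain 23.1.243.6
  151.1.240.0/22 (151.1.240.0 - 151.1.243.255) does not contain 23.1.243.6
  23.1.248.0/21 (23.1.248.0 - 23.1.255.255) does not contain 23.1.243.6
  23.1.208.0/20 (23.1.208.0 - 23.1.223.255) does not contain 23.1.243.6
Longest matching prefix is /17 -> next hop VPN-HUB.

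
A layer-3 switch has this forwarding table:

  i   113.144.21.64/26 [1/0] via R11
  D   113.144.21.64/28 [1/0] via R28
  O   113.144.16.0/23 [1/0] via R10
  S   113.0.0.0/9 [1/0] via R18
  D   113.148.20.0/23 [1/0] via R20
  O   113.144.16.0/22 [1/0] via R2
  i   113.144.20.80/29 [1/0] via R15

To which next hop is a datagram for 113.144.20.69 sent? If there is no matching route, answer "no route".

No entry's prefix contains 113.144.20.69; there is no default route.

no route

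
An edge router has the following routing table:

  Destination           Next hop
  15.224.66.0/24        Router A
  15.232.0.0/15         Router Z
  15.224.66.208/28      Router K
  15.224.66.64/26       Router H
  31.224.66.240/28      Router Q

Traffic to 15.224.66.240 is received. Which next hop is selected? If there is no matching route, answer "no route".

Routes whose prefix contains 15.224.66.240:
  15.224.66.0/24 (15.224.66.0 - 15.224.66.255) -> Router A
More-specific entries that do NOT match:
  15.224.66.208/28 (15.224.66.208 - 15.224.66.223) does not contain 15.224.66.240
  31.224.66.240/28 (31.224.66.240 - 31.224.66.255) does not contain 15.224.66.240
  15.224.66.64/26 (15.224.66.64 - 15.224.66.127) does not contain 15.224.66.240
Longest matching prefix is /24 -> next hop Router A.

Router A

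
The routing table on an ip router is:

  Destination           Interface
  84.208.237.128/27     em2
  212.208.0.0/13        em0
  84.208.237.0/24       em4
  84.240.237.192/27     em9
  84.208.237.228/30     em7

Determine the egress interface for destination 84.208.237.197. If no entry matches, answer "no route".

Routes whose prefix contains 84.208.237.197:
  84.208.237.0/24 (84.208.237.0 - 84.208.237.255) -> em4
More-specific entries that do NOT match:
  84.208.237.228/30 (84.208.237.228 - 84.208.237.231) does not contain 84.208.237.197
  84.208.237.128/27 (84.208.237.128 - 84.208.237.159) does not contain 84.208.237.197
  84.240.237.192/27 (84.240.237.192 - 84.240.237.223) does not contain 84.208.237.197
Longest matching prefix is /24 -> interface em4.

em4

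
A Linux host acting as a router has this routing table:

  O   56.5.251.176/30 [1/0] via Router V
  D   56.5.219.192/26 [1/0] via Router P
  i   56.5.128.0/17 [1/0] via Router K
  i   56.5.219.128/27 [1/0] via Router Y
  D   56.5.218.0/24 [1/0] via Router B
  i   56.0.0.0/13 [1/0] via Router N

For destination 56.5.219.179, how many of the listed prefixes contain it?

Prefixes containing 56.5.219.179:
  56.0.0.0/13 (56.0.0.0 - 56.7.255.255)
  56.5.128.0/17 (56.5.128.0 - 56.5.255.255)
Total matching entries: 2.

2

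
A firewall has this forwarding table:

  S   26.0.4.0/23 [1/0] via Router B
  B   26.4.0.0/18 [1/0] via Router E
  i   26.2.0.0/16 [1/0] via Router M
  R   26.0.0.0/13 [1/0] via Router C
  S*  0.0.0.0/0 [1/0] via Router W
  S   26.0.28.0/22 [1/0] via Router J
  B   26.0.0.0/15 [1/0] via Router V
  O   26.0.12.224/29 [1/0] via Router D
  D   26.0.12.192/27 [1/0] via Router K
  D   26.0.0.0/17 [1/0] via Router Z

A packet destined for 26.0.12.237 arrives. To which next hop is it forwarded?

Routes whose prefix contains 26.0.12.237:
  0.0.0.0/0 (default, matches everything) -> Router W
  26.0.0.0/13 (26.0.0.0 - 26.7.255.255) -> Router C
  26.0.0.0/15 (26.0.0.0 - 26.1.255.255) -> Router V
  26.0.0.0/17 (26.0.0.0 - 26.0.127.255) -> Router Z
More-specific entries that do NOT match:
  26.0.12.224/29 (26.0.12.224 - 26.0.12.231) does not contain 26.0.12.237
  26.0.12.192/27 (26.0.12.192 - 26.0.12.223) does not contain 26.0.12.237
  26.0.4.0/23 (26.0.4.0 - 26.0.5.255) does not contain 26.0.12.237
  26.0.28.0/22 (26.0.28.0 - 26.0.31.255) does not contain 26.0.12.237
  26.4.0.0/18 (26.4.0.0 - 26.4.63.255) does not contain 26.0.12.237
Longest matching prefix is /17 -> next hop Router Z.

Router Z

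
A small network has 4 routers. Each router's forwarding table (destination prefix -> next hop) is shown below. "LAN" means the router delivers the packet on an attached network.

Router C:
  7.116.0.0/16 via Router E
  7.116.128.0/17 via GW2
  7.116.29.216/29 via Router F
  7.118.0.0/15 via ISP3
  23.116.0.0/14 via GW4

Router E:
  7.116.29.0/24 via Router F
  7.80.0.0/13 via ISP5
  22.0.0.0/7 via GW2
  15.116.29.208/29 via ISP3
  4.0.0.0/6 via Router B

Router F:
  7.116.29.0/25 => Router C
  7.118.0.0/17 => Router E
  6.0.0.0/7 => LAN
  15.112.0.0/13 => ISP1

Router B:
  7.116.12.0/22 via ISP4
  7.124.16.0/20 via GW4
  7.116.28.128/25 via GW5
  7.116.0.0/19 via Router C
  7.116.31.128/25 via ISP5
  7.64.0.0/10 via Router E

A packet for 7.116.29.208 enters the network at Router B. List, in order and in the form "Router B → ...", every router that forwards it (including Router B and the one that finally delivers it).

Router B → Router C → Router E → Router F

At Router B: longest match for 7.116.29.208 is 7.116.0.0/19 -> Router C
At Router C: longest match for 7.116.29.208 is 7.116.0.0/16 -> Router E
At Router E: longest match for 7.116.29.208 is 7.116.29.0/24 -> Router F
At Router F: longest match for 7.116.29.208 is 6.0.0.0/7 -> LAN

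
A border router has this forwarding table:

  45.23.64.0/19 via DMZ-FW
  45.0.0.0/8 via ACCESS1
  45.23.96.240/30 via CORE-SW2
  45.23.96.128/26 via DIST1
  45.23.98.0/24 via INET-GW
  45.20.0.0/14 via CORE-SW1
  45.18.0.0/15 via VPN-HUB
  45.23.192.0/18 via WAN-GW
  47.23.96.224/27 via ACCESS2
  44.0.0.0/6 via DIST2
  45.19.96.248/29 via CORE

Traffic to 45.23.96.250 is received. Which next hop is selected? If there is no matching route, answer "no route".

CORE-SW1

Routes whose prefix contains 45.23.96.250:
  44.0.0.0/6 (44.0.0.0 - 47.255.255.255) -> DIST2
  45.0.0.0/8 (45.0.0.0 - 45.255.255.255) -> ACCESS1
  45.20.0.0/14 (45.20.0.0 - 45.23.255.255) -> CORE-SW1
More-specific entries that do NOT match:
  45.23.96.240/30 (45.23.96.240 - 45.23.96.243) does not contain 45.23.96.250
  45.19.96.248/29 (45.19.96.248 - 45.19.96.255) does not contain 45.23.96.250
  47.23.96.224/27 (47.23.96.224 - 47.23.96.255) does not contain 45.23.96.250
  45.23.96.128/26 (45.23.96.128 - 45.23.96.191) does not contain 45.23.96.250
  45.23.98.0/24 (45.23.98.0 - 45.23.98.255) does not contain 45.23.96.250
  45.23.64.0/19 (45.23.64.0 - 45.23.95.255) does not contain 45.23.96.250
  45.23.192.0/18 (45.23.192.0 - 45.23.255.255) does not contain 45.23.96.250
  45.18.0.0/15 (45.18.0.0 - 45.19.255.255) does not contain 45.23.96.250
Longest matching prefix is /14 -> next hop CORE-SW1.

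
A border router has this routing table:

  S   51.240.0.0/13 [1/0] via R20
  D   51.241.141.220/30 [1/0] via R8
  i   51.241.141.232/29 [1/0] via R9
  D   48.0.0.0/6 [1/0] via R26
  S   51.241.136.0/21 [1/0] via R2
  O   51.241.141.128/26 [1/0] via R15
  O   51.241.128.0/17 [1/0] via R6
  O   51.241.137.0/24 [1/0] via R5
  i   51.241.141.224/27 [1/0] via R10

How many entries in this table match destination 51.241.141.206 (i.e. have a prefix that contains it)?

4

Prefixes containing 51.241.141.206:
  48.0.0.0/6 (48.0.0.0 - 51.255.255.255)
  51.240.0.0/13 (51.240.0.0 - 51.247.255.255)
  51.241.128.0/17 (51.241.128.0 - 51.241.255.255)
  51.241.136.0/21 (51.241.136.0 - 51.241.143.255)
Total matching entries: 4.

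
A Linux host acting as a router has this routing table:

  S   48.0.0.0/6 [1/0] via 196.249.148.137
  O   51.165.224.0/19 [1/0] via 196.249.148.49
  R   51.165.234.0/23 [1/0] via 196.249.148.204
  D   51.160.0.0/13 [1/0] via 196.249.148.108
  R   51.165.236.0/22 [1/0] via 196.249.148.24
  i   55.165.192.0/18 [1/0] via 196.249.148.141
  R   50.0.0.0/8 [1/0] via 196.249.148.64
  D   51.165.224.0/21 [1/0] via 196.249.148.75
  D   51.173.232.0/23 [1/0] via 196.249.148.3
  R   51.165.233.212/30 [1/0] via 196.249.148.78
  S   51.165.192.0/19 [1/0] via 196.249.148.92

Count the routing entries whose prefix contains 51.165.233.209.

3

Prefixes containing 51.165.233.209:
  48.0.0.0/6 (48.0.0.0 - 51.255.255.255)
  51.160.0.0/13 (51.160.0.0 - 51.167.255.255)
  51.165.224.0/19 (51.165.224.0 - 51.165.255.255)
Total matching entries: 3.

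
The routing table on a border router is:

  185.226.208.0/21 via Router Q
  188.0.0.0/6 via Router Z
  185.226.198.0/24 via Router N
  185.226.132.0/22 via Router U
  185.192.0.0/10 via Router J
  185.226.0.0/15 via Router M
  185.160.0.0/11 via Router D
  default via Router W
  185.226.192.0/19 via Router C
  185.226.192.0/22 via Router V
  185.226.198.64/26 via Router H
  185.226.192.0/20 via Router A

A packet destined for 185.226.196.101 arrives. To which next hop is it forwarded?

Routes whose prefix contains 185.226.196.101:
  0.0.0.0/0 (default, matches everything) -> Router W
  185.192.0.0/10 (185.192.0.0 - 185.255.255.255) -> Router J
  185.226.0.0/15 (185.226.0.0 - 185.227.255.255) -> Router M
  185.226.192.0/19 (185.226.192.0 - 185.226.223.255) -> Router C
  185.226.192.0/20 (185.226.192.0 - 185.226.207.255) -> Router A
More-specific entries that do NOT match:
  185.226.198.64/26 (185.226.198.64 - 185.226.198.127) does not contain 185.226.196.101
  185.226.198.0/24 (185.226.198.0 - 185.226.198.255) does not contain 185.226.196.101
  185.226.132.0/22 (185.226.132.0 - 185.226.135.255) does not contain 185.226.196.101
  185.226.192.0/22 (185.226.192.0 - 185.226.195.255) does not contain 185.226.196.101
  185.226.208.0/21 (185.226.208.0 - 185.226.215.255) does not contain 185.226.196.101
Longest matching prefix is /20 -> next hop Router A.

Router A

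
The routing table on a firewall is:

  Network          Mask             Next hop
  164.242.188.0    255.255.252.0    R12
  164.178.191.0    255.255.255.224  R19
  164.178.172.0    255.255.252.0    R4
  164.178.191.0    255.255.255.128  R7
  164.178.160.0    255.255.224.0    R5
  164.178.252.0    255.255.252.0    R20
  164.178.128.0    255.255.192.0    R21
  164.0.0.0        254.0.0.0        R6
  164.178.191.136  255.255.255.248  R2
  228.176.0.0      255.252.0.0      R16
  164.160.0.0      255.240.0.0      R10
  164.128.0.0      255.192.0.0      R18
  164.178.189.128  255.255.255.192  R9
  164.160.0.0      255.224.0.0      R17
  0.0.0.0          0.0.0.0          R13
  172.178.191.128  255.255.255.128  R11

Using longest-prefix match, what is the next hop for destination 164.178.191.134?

R5

Routes whose prefix contains 164.178.191.134:
  0.0.0.0/0 (default, matches everything) -> R13
  164.0.0.0/7 (164.0.0.0 - 165.255.255.255) -> R6
  164.128.0.0/10 (164.128.0.0 - 164.191.255.255) -> R18
  164.160.0.0/11 (164.160.0.0 - 164.191.255.255) -> R17
  164.178.128.0/18 (164.178.128.0 - 164.178.191.255) -> R21
  164.178.160.0/19 (164.178.160.0 - 164.178.191.255) -> R5
More-specific entries that do NOT match:
  164.178.191.136/29 (164.178.191.136 - 164.178.191.143) does not contain 164.178.191.134
  164.178.191.0/27 (164.178.191.0 - 164.178.191.31) does not contain 164.178.191.134
  164.178.189.128/26 (164.178.189.128 - 164.178.189.191) does not contain 164.178.191.134
  164.178.191.0/25 (164.178.191.0 - 164.178.191.127) does not contain 164.178.191.134
  172.178.191.128/25 (172.178.191.128 - 172.178.191.255) does not contain 164.178.191.134
  164.242.188.0/22 (164.242.188.0 - 164.242.191.255) does not contain 164.178.191.134
  164.178.172.0/22 (164.178.172.0 - 164.178.175.255) does not contain 164.178.191.134
  164.178.252.0/22 (164.178.252.0 - 164.178.255.255) does not contain 164.178.191.134
Longest matching prefix is /19 -> next hop R5.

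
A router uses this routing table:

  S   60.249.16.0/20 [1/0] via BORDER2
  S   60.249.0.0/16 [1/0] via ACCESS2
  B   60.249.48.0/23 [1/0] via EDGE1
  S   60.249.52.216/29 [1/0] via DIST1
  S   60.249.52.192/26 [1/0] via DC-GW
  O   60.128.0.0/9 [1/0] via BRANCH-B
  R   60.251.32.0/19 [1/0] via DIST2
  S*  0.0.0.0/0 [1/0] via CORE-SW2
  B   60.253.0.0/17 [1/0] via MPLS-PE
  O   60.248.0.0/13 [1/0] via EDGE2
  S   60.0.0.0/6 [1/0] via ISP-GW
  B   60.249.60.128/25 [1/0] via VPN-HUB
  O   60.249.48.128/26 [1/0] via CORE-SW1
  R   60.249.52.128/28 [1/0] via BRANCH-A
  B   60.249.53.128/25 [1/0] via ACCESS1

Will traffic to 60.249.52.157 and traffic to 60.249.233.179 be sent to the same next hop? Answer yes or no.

yes

60.249.52.157: longest match 60.249.0.0/16 -> ACCESS2
60.249.233.179: longest match 60.249.0.0/16 -> ACCESS2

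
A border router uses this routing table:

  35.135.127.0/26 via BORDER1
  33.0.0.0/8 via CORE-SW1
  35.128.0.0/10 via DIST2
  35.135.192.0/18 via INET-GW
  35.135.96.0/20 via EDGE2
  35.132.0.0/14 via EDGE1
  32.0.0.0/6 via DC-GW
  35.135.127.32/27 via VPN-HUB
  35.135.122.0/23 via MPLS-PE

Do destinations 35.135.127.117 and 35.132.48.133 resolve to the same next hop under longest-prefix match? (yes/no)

yes

35.135.127.117: longest match 35.132.0.0/14 -> EDGE1
35.132.48.133: longest match 35.132.0.0/14 -> EDGE1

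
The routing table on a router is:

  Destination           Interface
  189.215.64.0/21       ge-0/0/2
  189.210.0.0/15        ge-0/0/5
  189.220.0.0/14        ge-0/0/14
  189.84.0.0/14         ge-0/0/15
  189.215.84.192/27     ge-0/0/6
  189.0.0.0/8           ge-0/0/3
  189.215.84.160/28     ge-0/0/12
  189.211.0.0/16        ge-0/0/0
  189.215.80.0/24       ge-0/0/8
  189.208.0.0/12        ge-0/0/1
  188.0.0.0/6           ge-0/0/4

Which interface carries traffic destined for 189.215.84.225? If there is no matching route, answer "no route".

ge-0/0/1

Routes whose prefix contains 189.215.84.225:
  188.0.0.0/6 (188.0.0.0 - 191.255.255.255) -> ge-0/0/4
  189.0.0.0/8 (189.0.0.0 - 189.255.255.255) -> ge-0/0/3
  189.208.0.0/12 (189.208.0.0 - 189.223.255.255) -> ge-0/0/1
More-specific entries that do NOT match:
  189.215.84.160/28 (189.215.84.160 - 189.215.84.175) does not contain 189.215.84.225
  189.215.84.192/27 (189.215.84.192 - 189.215.84.223) does not contain 189.215.84.225
  189.215.80.0/24 (189.215.80.0 - 189.215.80.255) does not contain 189.215.84.225
  189.215.64.0/21 (189.215.64.0 - 189.215.71.255) does not contain 189.215.84.225
  189.211.0.0/16 (189.211.0.0 - 189.211.255.255) does not contain 189.215.84.225
  189.210.0.0/15 (189.210.0.0 - 189.211.255.255) does not contain 189.215.84.225
  189.220.0.0/14 (189.220.0.0 - 189.223.255.255) does not contain 189.215.84.225
  189.84.0.0/14 (189.84.0.0 - 189.87.255.255) does not contain 189.215.84.225
Longest matching prefix is /12 -> interface ge-0/0/1.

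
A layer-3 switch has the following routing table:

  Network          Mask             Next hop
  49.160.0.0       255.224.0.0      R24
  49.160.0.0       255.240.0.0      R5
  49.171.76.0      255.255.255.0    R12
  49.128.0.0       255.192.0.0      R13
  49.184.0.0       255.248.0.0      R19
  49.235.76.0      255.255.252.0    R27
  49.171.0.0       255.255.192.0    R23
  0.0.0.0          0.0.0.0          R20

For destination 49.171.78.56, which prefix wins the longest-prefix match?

Entries matching 49.171.78.56:
  0.0.0.0/0 (default, matches everything)
  49.128.0.0/10 (49.128.0.0 - 49.191.255.255)
  49.160.0.0/11 (49.160.0.0 - 49.191.255.255)
  49.160.0.0/12 (49.160.0.0 - 49.175.255.255)
Most specific is 49.160.0.0/12.

49.160.0.0/12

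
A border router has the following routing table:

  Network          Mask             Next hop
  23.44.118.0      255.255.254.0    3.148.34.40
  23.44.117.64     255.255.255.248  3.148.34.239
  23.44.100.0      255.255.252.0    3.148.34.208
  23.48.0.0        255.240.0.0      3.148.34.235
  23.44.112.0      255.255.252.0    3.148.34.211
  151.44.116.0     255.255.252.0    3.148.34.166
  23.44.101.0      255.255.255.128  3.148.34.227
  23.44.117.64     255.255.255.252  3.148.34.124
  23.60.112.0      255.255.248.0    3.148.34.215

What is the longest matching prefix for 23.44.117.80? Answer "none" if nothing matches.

23.44.117.80 is outside every listed prefix and there is no default route.

none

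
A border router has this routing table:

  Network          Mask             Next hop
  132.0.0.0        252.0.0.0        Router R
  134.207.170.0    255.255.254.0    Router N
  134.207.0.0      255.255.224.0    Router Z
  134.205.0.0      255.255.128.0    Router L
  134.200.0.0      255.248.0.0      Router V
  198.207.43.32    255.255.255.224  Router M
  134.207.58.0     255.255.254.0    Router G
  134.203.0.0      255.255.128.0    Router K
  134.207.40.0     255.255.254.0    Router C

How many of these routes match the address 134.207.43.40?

Prefixes containing 134.207.43.40:
  132.0.0.0/6 (132.0.0.0 - 135.255.255.255)
  134.200.0.0/13 (134.200.0.0 - 134.207.255.255)
Total matching entries: 2.

2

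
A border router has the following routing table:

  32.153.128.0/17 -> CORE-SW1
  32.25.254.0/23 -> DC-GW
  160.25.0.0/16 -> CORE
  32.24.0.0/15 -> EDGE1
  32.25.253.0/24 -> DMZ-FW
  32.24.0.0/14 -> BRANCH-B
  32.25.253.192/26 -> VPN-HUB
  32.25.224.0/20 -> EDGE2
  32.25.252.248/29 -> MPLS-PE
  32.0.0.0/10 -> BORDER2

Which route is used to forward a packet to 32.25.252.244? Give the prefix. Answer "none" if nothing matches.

Entries matching 32.25.252.244:
  32.0.0.0/10 (32.0.0.0 - 32.63.255.255)
  32.24.0.0/14 (32.24.0.0 - 32.27.255.255)
  32.24.0.0/15 (32.24.0.0 - 32.25.255.255)
Most specific is 32.24.0.0/15.

32.24.0.0/15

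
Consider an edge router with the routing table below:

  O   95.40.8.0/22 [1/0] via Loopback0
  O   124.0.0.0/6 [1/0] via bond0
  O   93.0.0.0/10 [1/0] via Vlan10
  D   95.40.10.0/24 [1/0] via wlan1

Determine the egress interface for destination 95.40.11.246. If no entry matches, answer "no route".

Loopback0

Routes whose prefix contains 95.40.11.246:
  95.40.8.0/22 (95.40.8.0 - 95.40.11.255) -> Loopback0
More-specific entries that do NOT match:
  95.40.10.0/24 (95.40.10.0 - 95.40.10.255) does not contain 95.40.11.246
Longest matching prefix is /22 -> interface Loopback0.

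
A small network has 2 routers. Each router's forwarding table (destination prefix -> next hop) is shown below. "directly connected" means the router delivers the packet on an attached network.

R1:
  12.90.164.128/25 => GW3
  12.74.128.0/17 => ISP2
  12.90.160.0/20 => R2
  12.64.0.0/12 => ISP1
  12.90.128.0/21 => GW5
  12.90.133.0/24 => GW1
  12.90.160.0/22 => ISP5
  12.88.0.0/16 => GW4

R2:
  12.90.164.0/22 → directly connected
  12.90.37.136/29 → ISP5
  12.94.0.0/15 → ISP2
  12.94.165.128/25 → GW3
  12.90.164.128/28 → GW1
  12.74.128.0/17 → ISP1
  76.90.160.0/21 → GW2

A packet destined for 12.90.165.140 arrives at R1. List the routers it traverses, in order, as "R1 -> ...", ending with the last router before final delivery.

At R1: longest match for 12.90.165.140 is 12.90.160.0/20 -> R2
At R2: longest match for 12.90.165.140 is 12.90.164.0/22 -> directly connected

R1 -> R2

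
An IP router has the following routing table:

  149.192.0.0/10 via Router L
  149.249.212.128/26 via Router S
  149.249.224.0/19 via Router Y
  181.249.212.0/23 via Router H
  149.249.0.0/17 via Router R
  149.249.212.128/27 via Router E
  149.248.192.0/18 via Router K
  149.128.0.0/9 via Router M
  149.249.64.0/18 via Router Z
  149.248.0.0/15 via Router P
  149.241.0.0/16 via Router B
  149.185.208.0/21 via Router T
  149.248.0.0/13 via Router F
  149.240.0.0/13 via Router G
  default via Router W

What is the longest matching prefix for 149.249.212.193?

149.248.0.0/15

Entries matching 149.249.212.193:
  0.0.0.0/0 (default, matches everything)
  149.128.0.0/9 (149.128.0.0 - 149.255.255.255)
  149.192.0.0/10 (149.192.0.0 - 149.255.255.255)
  149.248.0.0/13 (149.248.0.0 - 149.255.255.255)
  149.248.0.0/15 (149.248.0.0 - 149.249.255.255)
Most specific is 149.248.0.0/15.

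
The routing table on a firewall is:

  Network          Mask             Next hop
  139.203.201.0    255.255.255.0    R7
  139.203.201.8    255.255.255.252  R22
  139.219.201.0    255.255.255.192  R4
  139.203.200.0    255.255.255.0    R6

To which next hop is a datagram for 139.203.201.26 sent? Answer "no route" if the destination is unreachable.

Routes whose prefix contains 139.203.201.26:
  139.203.201.0/24 (139.203.201.0 - 139.203.201.255) -> R7
More-specific entries that do NOT match:
  139.203.201.8/30 (139.203.201.8 - 139.203.201.11) does not contain 139.203.201.26
  139.219.201.0/26 (139.219.201.0 - 139.219.201.63) does not contain 139.203.201.26
Longest matching prefix is /24 -> next hop R7.

R7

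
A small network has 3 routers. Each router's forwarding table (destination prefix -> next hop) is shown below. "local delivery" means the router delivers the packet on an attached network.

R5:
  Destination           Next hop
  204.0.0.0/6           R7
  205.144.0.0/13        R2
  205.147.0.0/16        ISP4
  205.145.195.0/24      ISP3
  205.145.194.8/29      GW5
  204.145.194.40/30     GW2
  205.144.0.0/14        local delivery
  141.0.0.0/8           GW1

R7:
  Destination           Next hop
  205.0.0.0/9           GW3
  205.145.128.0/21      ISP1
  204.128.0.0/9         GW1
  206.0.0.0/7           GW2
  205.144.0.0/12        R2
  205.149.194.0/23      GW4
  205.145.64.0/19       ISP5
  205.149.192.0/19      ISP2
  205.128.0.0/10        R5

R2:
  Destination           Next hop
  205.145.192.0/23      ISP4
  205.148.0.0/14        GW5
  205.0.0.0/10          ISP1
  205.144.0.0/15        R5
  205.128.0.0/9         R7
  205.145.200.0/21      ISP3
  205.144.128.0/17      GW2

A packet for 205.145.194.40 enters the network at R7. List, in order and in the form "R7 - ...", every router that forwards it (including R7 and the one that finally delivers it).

At R7: longest match for 205.145.194.40 is 205.144.0.0/12 -> R2
At R2: longest match for 205.145.194.40 is 205.144.0.0/15 -> R5
At R5: longest match for 205.145.194.40 is 205.144.0.0/14 -> local delivery

R7 - R2 - R5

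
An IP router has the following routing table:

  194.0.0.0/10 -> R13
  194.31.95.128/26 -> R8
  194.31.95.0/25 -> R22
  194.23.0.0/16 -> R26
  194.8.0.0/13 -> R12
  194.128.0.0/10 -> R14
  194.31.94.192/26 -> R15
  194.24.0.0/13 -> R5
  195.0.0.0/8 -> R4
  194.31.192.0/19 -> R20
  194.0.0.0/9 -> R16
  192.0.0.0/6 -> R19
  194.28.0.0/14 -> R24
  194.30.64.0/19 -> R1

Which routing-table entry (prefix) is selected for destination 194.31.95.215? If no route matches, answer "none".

194.28.0.0/14

Entries matching 194.31.95.215:
  192.0.0.0/6 (192.0.0.0 - 195.255.255.255)
  194.0.0.0/9 (194.0.0.0 - 194.127.255.255)
  194.0.0.0/10 (194.0.0.0 - 194.63.255.255)
  194.24.0.0/13 (194.24.0.0 - 194.31.255.255)
  194.28.0.0/14 (194.28.0.0 - 194.31.255.255)
Most specific is 194.28.0.0/14.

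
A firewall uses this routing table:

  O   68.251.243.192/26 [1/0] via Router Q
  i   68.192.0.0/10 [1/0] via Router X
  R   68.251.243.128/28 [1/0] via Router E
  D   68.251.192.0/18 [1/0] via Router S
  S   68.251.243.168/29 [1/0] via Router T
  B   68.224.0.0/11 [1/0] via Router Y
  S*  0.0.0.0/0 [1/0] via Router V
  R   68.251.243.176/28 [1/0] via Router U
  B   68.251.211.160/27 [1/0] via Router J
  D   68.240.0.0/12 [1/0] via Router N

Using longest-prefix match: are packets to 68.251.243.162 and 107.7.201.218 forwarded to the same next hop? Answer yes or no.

68.251.243.162: longest match 68.251.192.0/18 -> Router S
107.7.201.218: longest match 0.0.0.0/0 -> Router V

no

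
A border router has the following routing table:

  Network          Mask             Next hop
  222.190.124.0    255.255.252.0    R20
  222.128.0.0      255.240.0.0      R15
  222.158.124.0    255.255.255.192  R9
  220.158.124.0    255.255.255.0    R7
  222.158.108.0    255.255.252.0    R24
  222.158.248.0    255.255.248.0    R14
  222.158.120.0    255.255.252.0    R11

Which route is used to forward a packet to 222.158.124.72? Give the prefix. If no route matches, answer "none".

222.158.124.72 is outside every listed prefix and there is no default route.

none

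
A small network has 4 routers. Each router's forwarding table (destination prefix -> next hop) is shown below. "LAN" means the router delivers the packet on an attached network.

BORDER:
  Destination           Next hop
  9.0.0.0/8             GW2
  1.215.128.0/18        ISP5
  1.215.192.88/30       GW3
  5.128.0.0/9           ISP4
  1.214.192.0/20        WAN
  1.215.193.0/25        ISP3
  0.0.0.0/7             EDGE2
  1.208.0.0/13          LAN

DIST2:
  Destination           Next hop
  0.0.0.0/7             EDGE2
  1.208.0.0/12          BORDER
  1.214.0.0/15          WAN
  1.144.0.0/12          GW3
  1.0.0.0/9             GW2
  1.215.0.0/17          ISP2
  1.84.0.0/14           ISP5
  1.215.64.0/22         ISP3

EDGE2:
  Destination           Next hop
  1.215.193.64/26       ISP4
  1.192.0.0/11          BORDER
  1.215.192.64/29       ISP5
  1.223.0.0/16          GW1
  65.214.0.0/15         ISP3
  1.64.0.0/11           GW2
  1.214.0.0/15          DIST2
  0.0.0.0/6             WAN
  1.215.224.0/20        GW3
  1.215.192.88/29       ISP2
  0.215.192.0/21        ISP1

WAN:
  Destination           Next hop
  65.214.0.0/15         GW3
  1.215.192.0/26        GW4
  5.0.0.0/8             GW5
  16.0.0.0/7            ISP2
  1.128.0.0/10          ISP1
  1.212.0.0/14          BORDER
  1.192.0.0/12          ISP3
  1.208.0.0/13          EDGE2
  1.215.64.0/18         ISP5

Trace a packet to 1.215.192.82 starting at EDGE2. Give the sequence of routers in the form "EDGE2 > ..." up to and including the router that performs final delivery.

EDGE2 > DIST2 > WAN > BORDER

At EDGE2: longest match for 1.215.192.82 is 1.214.0.0/15 -> DIST2
At DIST2: longest match for 1.215.192.82 is 1.214.0.0/15 -> WAN
At WAN: longest match for 1.215.192.82 is 1.212.0.0/14 -> BORDER
At BORDER: longest match for 1.215.192.82 is 1.208.0.0/13 -> LAN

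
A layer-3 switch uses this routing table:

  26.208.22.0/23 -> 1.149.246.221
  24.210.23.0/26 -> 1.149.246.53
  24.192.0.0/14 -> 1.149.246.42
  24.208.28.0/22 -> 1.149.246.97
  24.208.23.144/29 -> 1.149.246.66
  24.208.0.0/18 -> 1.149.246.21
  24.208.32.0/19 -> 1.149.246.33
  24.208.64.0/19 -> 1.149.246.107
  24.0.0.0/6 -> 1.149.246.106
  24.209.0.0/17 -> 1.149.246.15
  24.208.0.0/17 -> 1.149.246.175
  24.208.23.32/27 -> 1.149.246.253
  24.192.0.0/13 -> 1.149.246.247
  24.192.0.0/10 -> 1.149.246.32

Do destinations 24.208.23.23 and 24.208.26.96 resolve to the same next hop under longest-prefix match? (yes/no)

yes

24.208.23.23: longest match 24.208.0.0/18 -> 1.149.246.21
24.208.26.96: longest match 24.208.0.0/18 -> 1.149.246.21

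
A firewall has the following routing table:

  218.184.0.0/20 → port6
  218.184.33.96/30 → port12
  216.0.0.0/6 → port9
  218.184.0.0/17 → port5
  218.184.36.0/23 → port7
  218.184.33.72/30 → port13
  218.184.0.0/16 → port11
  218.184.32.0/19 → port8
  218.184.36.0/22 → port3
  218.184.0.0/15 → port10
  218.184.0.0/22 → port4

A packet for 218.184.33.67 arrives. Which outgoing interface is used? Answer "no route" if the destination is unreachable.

port8

Routes whose prefix contains 218.184.33.67:
  216.0.0.0/6 (216.0.0.0 - 219.255.255.255) -> port9
  218.184.0.0/15 (218.184.0.0 - 218.185.255.255) -> port10
  218.184.0.0/16 (218.184.0.0 - 218.184.255.255) -> port11
  218.184.0.0/17 (218.184.0.0 - 218.184.127.255) -> port5
  218.184.32.0/19 (218.184.32.0 - 218.184.63.255) -> port8
More-specific entries that do NOT match:
  218.184.33.96/30 (218.184.33.96 - 218.184.33.99) does not contain 218.184.33.67
  218.184.33.72/30 (218.184.33.72 - 218.184.33.75) does not contain 218.184.33.67
  218.184.36.0/23 (218.184.36.0 - 218.184.37.255) does not contain 218.184.33.67
  218.184.36.0/22 (218.184.36.0 - 218.184.39.255) does not contain 218.184.33.67
  218.184.0.0/22 (218.184.0.0 - 218.184.3.255) does not contain 218.184.33.67
  218.184.0.0/20 (218.184.0.0 - 218.184.15.255) does not contain 218.184.33.67
Longest matching prefix is /19 -> interface port8.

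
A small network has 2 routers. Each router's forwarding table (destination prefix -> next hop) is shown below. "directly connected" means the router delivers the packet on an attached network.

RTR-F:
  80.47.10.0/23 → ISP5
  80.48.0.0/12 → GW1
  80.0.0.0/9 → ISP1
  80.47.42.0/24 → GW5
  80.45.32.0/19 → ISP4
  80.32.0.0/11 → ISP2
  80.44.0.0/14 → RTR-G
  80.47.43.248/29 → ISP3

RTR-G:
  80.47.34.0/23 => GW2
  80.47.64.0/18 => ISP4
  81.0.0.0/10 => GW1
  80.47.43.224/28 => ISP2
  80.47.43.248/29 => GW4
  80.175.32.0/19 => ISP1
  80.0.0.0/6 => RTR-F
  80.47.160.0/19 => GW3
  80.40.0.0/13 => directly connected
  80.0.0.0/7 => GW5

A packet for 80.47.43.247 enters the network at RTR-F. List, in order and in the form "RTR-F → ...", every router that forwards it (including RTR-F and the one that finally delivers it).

At RTR-F: longest match for 80.47.43.247 is 80.44.0.0/14 -> RTR-G
At RTR-G: longest match for 80.47.43.247 is 80.40.0.0/13 -> directly connected

RTR-F → RTR-G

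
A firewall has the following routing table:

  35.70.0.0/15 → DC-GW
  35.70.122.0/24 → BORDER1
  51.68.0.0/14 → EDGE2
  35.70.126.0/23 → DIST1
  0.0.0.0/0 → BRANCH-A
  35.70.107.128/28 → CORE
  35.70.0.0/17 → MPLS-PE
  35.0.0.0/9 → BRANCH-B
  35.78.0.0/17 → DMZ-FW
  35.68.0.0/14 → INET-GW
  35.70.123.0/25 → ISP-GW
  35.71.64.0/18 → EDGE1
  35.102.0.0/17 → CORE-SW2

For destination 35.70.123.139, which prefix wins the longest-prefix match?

Entries matching 35.70.123.139:
  0.0.0.0/0 (default, matches everything)
  35.0.0.0/9 (35.0.0.0 - 35.127.255.255)
  35.68.0.0/14 (35.68.0.0 - 35.71.255.255)
  35.70.0.0/15 (35.70.0.0 - 35.71.255.255)
  35.70.0.0/17 (35.70.0.0 - 35.70.127.255)
Most specific is 35.70.0.0/17.

35.70.0.0/17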